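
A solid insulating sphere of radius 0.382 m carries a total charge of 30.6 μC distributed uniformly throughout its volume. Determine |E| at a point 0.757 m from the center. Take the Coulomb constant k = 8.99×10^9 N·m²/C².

Symmetry ⇒ E = E(r) r̂. Gaussian sphere of radius r = 0.757 m (r > R, so the entire charge is enclosed).
Q_enc = 30.6 μC = 3.06×10^-5 C.
Gauss's law: E·4πr² = Q_enc/ε₀.
E = k|Q_enc|/r² = (8.99×10^9)(3.06×10^-5)/(0.757)² = 4.80e5 N/C.

E ≈ 4.80e5 V/m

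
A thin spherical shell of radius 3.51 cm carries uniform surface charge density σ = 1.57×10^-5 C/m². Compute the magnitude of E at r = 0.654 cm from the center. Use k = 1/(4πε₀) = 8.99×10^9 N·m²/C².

E = 0

By spherical symmetry E is radial; choose a Gaussian sphere of radius r = 0.654 cm (inside the shell, r < 3.51 cm).
No charge lies within this surface, so Q_enc = 0 and Gauss's law gives E·4πr² = 0 ⇒ E = 0.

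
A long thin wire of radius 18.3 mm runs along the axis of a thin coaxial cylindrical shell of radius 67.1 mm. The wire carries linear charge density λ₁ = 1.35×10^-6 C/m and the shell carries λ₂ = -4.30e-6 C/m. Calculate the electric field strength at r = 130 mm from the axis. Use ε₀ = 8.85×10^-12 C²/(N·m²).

|E| = 4.08e5 N/C

By cylindrical symmetry E is radial; use a coaxial Gaussian cylinder of radius 130 mm and length L (r > 67.1 mm, enclosing both).
λ_enc = λ₁ + λ₂ = (1.35×10^-6) + (-4.30×10^-6) = -2.95×10^-6 C/m.
Since E is radial and uniform over the curved surface, Φ = E·2πrL = Q_enc/ε₀ = λ_enc L/ε₀.
E = |λ_enc|/(2πε₀r) = (2.95×10^-6)/(2π·8.85×10^-12·0.13) = 4.08×10^5 N/C.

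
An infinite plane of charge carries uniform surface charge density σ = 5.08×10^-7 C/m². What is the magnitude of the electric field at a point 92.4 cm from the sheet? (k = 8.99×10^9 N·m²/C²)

The symmetry is planar: E is normal to the sheet and the same magnitude on both sides. Take a pillbox straddling the sheet with end-cap area A.
Only the two end caps contribute flux: Φ = 2EA. With Q_enc = σA, Gauss's law gives E = |σ|/(2ε₀).
E = 2πk|σ| = 2π(8.99×10^9)(5.08×10^-7) = 2.87×10^4 N/C.

E ≈ 2.87×10^4 N/C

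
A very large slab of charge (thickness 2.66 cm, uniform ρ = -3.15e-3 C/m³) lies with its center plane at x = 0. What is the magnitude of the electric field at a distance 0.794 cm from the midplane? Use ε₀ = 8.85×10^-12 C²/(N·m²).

By symmetry E is perpendicular to the slab. A Gaussian pillbox from −0.794 cm to +0.794 cm (face area A) lies entirely within the slab.
Q_enc = ρ·(2x)·A and flux = 2EA, so 2EA = 2ρxA/ε₀ ⇒ E = |ρ|x/ε₀.
E = (3.15×10^-3)(0.00794)/(8.85×10^-12) = 2.83×10^6 N/C.

E ≈ 2.83e6 N/C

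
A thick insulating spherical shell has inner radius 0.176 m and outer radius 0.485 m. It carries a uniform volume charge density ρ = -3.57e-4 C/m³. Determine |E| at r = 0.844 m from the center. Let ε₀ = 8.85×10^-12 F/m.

By spherical symmetry E is radial; choose a Gaussian sphere of radius r = 0.844 m (r > 0.485 m, enclosing the whole shell).
Q_enc = ρ·(4π/3)(b³ − a³) = (-3.57×10^-4)·(4π/3)·((0.485)³ − (0.176)³) = -1.624×10^-4 C.
Applying ∮E·dA = Q_enc/ε₀ with Φ = E(4πr²):
E = |Q_enc|/(4πε₀r²) = (1.624e-4)/(4π·8.85×10^-12·(0.844)²) = 2.05×10^6 N/C.

|E| ≈ 2.05×10^6 V/m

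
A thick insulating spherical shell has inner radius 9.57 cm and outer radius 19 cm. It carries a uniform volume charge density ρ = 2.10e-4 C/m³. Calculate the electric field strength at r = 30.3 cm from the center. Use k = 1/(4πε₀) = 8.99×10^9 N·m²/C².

Take a concentric spherical Gaussian surface of radius r = 30.3 cm (r > 19 cm, enclosing the whole shell).
Q_enc = ρ·(4π/3)(b³ − a³) = (2.10×10^-4)·(4π/3)·((0.19)³ − (0.0957)³) = 5.263e-6 C.
Gauss's law: E·4πr² = Q_enc/ε₀.
E = k|Q_enc|/r² = (8.99×10^9)(5.263×10^-6)/(0.303)² = 5.15×10^5 N/C.

5.15×10^5 V/m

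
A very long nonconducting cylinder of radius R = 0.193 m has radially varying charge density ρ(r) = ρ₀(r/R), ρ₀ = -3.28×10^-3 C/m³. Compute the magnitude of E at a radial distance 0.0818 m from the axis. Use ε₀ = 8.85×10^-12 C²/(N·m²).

|E| ≈ 4.28×10^6 N/C

Choose a coaxial cylinder of radius r = 0.0818 m (arbitrary length L) as the Gaussian surface (r < R).
Integrating ρ over the cross-section to radius r: λ_enc = (2πρ₀/R) ∫₀^r r'^2 dr' = 2πρ₀ r^3/(3·R) = -1.948×10^-5 C/m.
Applying ∮E·dA = Q_enc/ε₀ with the end caps contributing no flux:
E = |λ_enc|/(2πε₀r) = (1.948×10^-5)/(2π·8.85×10^-12·0.0818) = 4.28×10^6 N/C.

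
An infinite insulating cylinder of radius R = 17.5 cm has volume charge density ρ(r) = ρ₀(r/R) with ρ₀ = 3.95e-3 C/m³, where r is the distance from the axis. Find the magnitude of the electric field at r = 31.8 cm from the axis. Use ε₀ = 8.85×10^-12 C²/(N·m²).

|E| ≈ 1.43×10^7 N/C

By cylindrical symmetry E is radial; use a coaxial Gaussian cylinder of radius 31.8 cm and length L (r > R, full charge per length enclosed).
λ_enc = 2π ∫₀^R ρ₀(r'/R)^1 r' dr' = 2πρ₀R²/3 = 2.534e-4 C/m.
By Gauss's law (flux through the curved wall only), E·2πrL = λ_enc L/ε₀.
E = |λ_enc|/(2πε₀r) = (2.534e-4)/(2π·8.85×10^-12·0.318) = 1.43e7 N/C.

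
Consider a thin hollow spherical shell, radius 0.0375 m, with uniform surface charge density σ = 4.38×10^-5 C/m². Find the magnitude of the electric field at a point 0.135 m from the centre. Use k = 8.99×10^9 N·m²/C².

By spherical symmetry E is radial; choose a Gaussian sphere of radius r = 0.135 m (r > 0.0375 m).
The entire shell is enclosed: Q_enc = σ·4πR² = (4.38×10^-5)·4π·(0.0375)² = 7.74e-7 C.
Gauss's law: E·4πr² = Q_enc/ε₀.
E = k|Q_enc|/r² = (8.99×10^9)(7.74e-7)/(0.135)² = 3.82×10^5 N/C.

|E| ≈ 3.82×10^5 N/C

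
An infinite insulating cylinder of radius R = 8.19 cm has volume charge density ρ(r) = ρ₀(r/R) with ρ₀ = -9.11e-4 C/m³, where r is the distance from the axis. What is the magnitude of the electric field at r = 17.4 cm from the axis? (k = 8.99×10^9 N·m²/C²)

By cylindrical symmetry E is radial; use a coaxial Gaussian cylinder of radius 17.4 cm and length L (r > R, full charge per length enclosed).
λ_enc = 2π ∫₀^R ρ₀(r'/R)^1 r' dr' = 2πρ₀R²/3 = -1.28×10^-5 C/m.
Gauss's law: E·2πrL = λ_enc L/ε₀.
E = 2k|λ_enc|/r = 2(8.99×10^9)(1.28e-5)/(0.174) = 1.32e6 N/C.

1.32×10^6 N/C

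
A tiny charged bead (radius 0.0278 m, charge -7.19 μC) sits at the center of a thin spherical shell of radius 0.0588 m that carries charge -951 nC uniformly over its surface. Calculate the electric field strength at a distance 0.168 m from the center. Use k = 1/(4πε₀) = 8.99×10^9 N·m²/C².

|E| = 2.59×10^6 N/C

Take a concentric spherical Gaussian surface of radius r = 0.168 m (r > 0.0588 m, enclosing both).
Q_enc = (-7.19 μC) + (-951 nC) = -8.141×10^-6 C.
Applying ∮E·dA = Q_enc/ε₀ with Φ = E(4πr²):
E = k|Q_enc|/r² = (8.99×10^9)(8.141e-6)/(0.168)² = 2.59×10^6 N/C.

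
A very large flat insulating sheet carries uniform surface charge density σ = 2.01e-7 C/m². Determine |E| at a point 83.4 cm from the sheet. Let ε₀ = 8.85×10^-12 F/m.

|E| = 1.14e4 N/C

Choose a cylindrical pillbox piercing the sheet, end faces (area A) parallel to it.
Only the two end caps contribute flux: Φ = 2EA. With Q_enc = σA, Gauss's law gives E = |σ|/(2ε₀).
E = |σ|/(2ε₀) = (2.01×10^-7)/(2·8.85×10^-12) = 1.14×10^4 N/C.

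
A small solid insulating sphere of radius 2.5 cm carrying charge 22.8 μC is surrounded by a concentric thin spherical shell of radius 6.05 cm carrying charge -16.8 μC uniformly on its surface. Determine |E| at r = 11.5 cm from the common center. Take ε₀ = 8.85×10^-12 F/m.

Use a concentric Gaussian sphere at r = 11.5 cm (r > 6.05 cm, enclosing both).
Q_enc = (22.8 μC) + (-16.8 μC) = 6.00e-6 C.
Since E is radial and uniform over the Gaussian sphere, Φ = E·4πr² = Q_enc/ε₀.
E = |Q_enc|/(4πε₀r²) = (6.00×10^-6)/(4π·8.85×10^-12·(0.115)²) = 4.08e6 N/C.

E = 4.08×10^6 N/C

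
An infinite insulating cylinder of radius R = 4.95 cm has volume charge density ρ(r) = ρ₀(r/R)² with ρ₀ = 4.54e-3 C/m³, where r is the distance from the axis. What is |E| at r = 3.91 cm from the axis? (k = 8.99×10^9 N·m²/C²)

3.13×10^6 N/C

By cylindrical symmetry E is radial; use a coaxial Gaussian cylinder of radius 3.91 cm and length L (r < R).
λ_enc = ∫₀^r ρ(r')·2πr' dr' = (2πρ₀/R²)·r^4/4 = 6.803e-6 C/m.
Applying ∮E·dA = Q_enc/ε₀ with the end caps contributing no flux:
E = 2k|λ_enc|/r = 2(8.99×10^9)(6.803e-6)/(0.0391) = 3.13×10^6 N/C.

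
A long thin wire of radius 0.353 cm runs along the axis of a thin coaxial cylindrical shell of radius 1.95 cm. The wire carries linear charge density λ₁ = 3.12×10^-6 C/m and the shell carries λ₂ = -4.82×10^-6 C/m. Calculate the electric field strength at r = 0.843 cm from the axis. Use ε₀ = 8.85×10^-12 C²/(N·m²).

By cylindrical symmetry E is radial; use a coaxial Gaussian cylinder of radius 0.843 cm and length L (between the conductors, 0.353 cm < r < 1.95 cm).
Only the inner wire is enclosed; the outer shell contributes nothing inside itself. λ_enc = λ₁ = 3.12e-6 C/m.
Applying ∮E·dA = Q_enc/ε₀ with the end caps contributing no flux:
E = |λ_enc|/(2πε₀r) = (3.12×10^-6)/(2π·8.85×10^-12·0.00843) = 6.66×10^6 N/C.

|E| = 6.66e6 N/C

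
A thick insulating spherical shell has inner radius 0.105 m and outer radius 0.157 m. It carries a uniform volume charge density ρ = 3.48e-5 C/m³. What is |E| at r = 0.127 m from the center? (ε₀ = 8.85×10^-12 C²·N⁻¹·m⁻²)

7.24×10^4 N/C

By spherical symmetry E is radial; choose a Gaussian sphere of radius r = 0.127 m (within the shell material, 0.105 m < r < 0.157 m).
Only the shell between 0.105 m and r is enclosed: Q_enc = ρ·(4π/3)(r³ − a³) = (3.48×10^-5)·(4π/3)·((0.127)³ − (0.105)³) = 1.298e-7 C.
By Gauss's law, ∮E·dA = E·4πr² = Q_enc/ε₀.
E = |Q_enc|/(4πε₀r²) = (1.298×10^-7)/(4π·8.85×10^-12·(0.127)²) = 7.24e4 N/C.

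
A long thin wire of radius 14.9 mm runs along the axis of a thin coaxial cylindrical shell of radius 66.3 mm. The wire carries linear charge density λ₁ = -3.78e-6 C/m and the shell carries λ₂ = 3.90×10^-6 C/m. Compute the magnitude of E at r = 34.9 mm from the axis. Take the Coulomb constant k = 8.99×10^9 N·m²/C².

Take a coaxial cylindrical Gaussian surface of radius r = 34.9 mm and length L (between the conductors, 14.9 mm < r < 66.3 mm).
Only the inner wire is enclosed; the outer shell contributes nothing inside itself. λ_enc = λ₁ = -3.78×10^-6 C/m.
By Gauss's law (flux through the curved wall only), E·2πrL = λ_enc L/ε₀.
E = 2k|λ_enc|/r = 2(8.99×10^9)(3.78e-6)/(0.0349) = 1.95e6 N/C.

E = 1.95×10^6 V/m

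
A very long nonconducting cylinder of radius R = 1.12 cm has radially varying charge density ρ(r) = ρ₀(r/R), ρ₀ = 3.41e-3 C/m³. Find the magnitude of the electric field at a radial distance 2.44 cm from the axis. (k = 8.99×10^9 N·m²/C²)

6.60×10^5 V/m

By cylindrical symmetry E is radial; use a coaxial Gaussian cylinder of radius 2.44 cm and length L (r > R, full charge per length enclosed).
λ_enc = 2π ∫₀^R ρ₀(r'/R)^1 r' dr' = 2πρ₀R²/3 = 8.959×10^-7 C/m.
Applying ∮E·dA = Q_enc/ε₀ with the end caps contributing no flux:
E = 2k|λ_enc|/r = 2(8.99×10^9)(8.959e-7)/(0.0244) = 6.60×10^5 N/C.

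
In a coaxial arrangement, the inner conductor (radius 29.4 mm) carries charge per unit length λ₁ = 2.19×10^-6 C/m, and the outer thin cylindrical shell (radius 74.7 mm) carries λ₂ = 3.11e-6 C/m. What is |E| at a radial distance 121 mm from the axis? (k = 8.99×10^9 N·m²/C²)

Take a coaxial cylindrical Gaussian surface of radius r = 121 mm and length L (r > 74.7 mm, enclosing both).
λ_enc = λ₁ + λ₂ = (2.19×10^-6) + (3.11×10^-6) = 5.30×10^-6 C/m.
Since E is radial and uniform over the curved surface, Φ = E·2πrL = Q_enc/ε₀ = λ_enc L/ε₀.
E = 2k|λ_enc|/r = 2(8.99×10^9)(5.30×10^-6)/(0.121) = 7.88e5 N/C.

|E| = 7.88×10^5 V/m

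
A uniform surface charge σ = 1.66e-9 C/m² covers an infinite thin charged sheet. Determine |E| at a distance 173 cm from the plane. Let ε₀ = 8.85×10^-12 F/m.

93.8 N/C

By planar symmetry E is perpendicular to the sheet and uniform; use a Gaussian pillbox with flat faces of area A on each side of the sheet.
Only the two end caps contribute flux: Φ = 2EA. With Q_enc = σA, Gauss's law gives E = |σ|/(2ε₀).
E = |σ|/(2ε₀) = (1.66e-9)/(2·8.85×10^-12) = 93.8 N/C.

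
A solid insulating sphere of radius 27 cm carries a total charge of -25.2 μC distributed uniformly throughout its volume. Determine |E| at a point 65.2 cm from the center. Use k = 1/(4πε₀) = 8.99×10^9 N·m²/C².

Use a concentric Gaussian sphere at r = 65.2 cm (r > R, so the entire charge is enclosed).
Q_enc = -25.2 μC = -2.52×10^-5 C.
Since E is radial and uniform over the Gaussian sphere, Φ = E·4πr² = Q_enc/ε₀.
E = k|Q_enc|/r² = (8.99×10^9)(2.52×10^-5)/(0.652)² = 5.33e5 N/C.

5.33×10^5 V/m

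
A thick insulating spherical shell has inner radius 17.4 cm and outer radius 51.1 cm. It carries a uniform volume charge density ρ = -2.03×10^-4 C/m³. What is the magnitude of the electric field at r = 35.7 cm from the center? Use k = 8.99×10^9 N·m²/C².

Take a concentric spherical Gaussian surface of radius r = 35.7 cm (within the shell material, 17.4 cm < r < 51.1 cm).
Enclosed charge is the volume from a to r: Q_enc = (4π/3)ρ(r³ − a³) = -3.421e-5 C.
Since E is radial and uniform over the Gaussian sphere, Φ = E·4πr² = Q_enc/ε₀.
E = k|Q_enc|/r² = (8.99×10^9)(3.421×10^-5)/(0.357)² = 2.41e6 N/C.

|E| = 2.41e6 N/C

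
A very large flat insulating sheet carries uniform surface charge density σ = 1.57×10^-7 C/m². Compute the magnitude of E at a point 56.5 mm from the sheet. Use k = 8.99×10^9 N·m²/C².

E ≈ 8.87×10^3 N/C

Choose a cylindrical pillbox piercing the sheet, end faces (area A) parallel to it.
Flux Φ = 2EA and Q_enc = σA, so 2EA = σA/ε₀ ⇒ E = |σ|/(2ε₀), independent of distance.
E = 2πk|σ| = 2π(8.99×10^9)(1.57e-7) = 8.87e3 N/C.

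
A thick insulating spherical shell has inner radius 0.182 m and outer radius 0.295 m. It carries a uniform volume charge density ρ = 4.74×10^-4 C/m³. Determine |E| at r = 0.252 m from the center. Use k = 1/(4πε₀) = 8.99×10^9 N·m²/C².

Take a concentric spherical Gaussian surface of radius r = 0.252 m (within the shell material, 0.182 m < r < 0.295 m).
Enclosed charge is the volume from a to r: Q_enc = (4π/3)ρ(r³ − a³) = 1.98e-5 C.
Applying ∮E·dA = Q_enc/ε₀ with Φ = E(4πr²):
E = k|Q_enc|/r² = (8.99×10^9)(1.98×10^-5)/(0.252)² = 2.80×10^6 N/C.

2.80e6 N/C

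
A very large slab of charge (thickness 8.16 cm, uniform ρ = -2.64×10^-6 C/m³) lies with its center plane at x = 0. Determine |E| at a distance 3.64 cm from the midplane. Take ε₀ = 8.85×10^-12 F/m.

E = 1.09e4 N/C

By symmetry E is perpendicular to the slab. A Gaussian pillbox from −3.64 cm to +3.64 cm (face area A) lies entirely within the slab.
Q_enc = ρ·(2x)·A and flux = 2EA, so 2EA = 2ρxA/ε₀ ⇒ E = |ρ|x/ε₀.
E = (2.64×10^-6)(0.0364)/(8.85×10^-12) = 1.09×10^4 N/C.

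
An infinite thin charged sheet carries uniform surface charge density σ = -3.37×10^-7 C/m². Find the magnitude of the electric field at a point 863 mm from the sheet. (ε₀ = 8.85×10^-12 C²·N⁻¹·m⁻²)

Choose a cylindrical pillbox piercing the sheet, end faces (area A) parallel to it.
Only the two end caps contribute flux: Φ = 2EA. With Q_enc = σA, Gauss's law gives E = |σ|/(2ε₀).
E = |σ|/(2ε₀) = (3.37e-7)/(2·8.85×10^-12) = 1.90×10^4 N/C.

E = 1.90×10^4 N/C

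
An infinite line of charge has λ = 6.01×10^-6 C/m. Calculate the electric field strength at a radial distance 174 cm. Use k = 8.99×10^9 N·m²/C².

E = 6.21×10^4 V/m

Take a coaxial cylindrical Gaussian surface of radius r = 174 cm and length L.
Q_enc = λL, so λ_enc = 6.01×10^-6 C/m.
By Gauss's law (flux through the curved wall only), E·2πrL = λ_enc L/ε₀.
E = 2k|λ_enc|/r = 2(8.99×10^9)(6.01×10^-6)/(1.74) = 6.21×10^4 N/C.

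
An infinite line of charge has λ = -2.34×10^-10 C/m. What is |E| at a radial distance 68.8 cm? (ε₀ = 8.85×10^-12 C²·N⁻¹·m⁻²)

By cylindrical symmetry E is radial; use a coaxial Gaussian cylinder of radius 68.8 cm and length L.
Q_enc = λL, so λ_enc = -2.34×10^-10 C/m.
Applying ∮E·dA = Q_enc/ε₀ with the end caps contributing no flux:
E = |λ_enc|/(2πε₀r) = (2.34×10^-10)/(2π·8.85×10^-12·0.688) = 6.12 N/C.

E = 6.12 N/C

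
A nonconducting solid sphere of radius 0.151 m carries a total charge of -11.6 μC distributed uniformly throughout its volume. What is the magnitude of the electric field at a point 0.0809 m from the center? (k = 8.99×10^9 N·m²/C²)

2.45×10^6 N/C

By spherical symmetry E is radial; choose a Gaussian sphere of radius r = 0.0809 m (r < R).
Only the charge within r is enclosed: Q_enc = Q·(r/R)³ = (-11.6 μC)·(0.0809 m/0.151 m)³ = -1.784e-6 C.
Gauss's law: E·4πr² = Q_enc/ε₀.
E = k|Q_enc|/r² = (8.99×10^9)(1.784×10^-6)/(0.0809)² = 2.45×10^6 N/C.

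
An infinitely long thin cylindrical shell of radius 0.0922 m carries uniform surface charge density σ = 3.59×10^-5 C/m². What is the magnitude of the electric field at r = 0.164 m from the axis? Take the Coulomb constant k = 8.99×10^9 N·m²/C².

|E| = 2.28e6 N/C

By cylindrical symmetry E is radial; use a coaxial Gaussian cylinder of radius 0.164 m and length L (r > 0.0922 m).
The whole shell is enclosed: λ_enc = σ·2πR = (3.59×10^-5)·2π·(0.0922) = 2.08e-5 C/m.
Since E is radial and uniform over the curved surface, Φ = E·2πrL = Q_enc/ε₀ = λ_enc L/ε₀.
E = 2k|λ_enc|/r = 2(8.99×10^9)(2.08e-5)/(0.164) = 2.28e6 N/C.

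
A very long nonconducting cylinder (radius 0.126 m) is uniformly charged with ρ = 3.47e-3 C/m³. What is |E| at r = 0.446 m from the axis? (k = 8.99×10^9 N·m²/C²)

Coaxial Gaussian cylinder, radius r = 0.446 m, length L (r > 0.126 m, full cross-section enclosed).
λ_enc = ρ·πR² = (3.47e-3)π(0.126)² = 1.731×10^-4 C/m.
Since E is radial and uniform over the curved surface, Φ = E·2πrL = Q_enc/ε₀ = λ_enc L/ε₀.
E = 2k|λ_enc|/r = 2(8.99×10^9)(1.731×10^-4)/(0.446) = 6.98e6 N/C.

E = 6.98×10^6 N/C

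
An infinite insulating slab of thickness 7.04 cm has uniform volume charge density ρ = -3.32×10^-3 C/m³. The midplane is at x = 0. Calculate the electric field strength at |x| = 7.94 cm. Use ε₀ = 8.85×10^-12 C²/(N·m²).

The point |x| = 7.94 cm lies outside the slab (half-thickness 0.0352 m). A symmetric pillbox spanning the full slab encloses Q_enc = ρ·d·A.
Flux = 2EA ⇒ E = |ρ|d/(2ε₀), independent of distance outside.
E = (3.32×10^-3)(0.0704)/(2·8.85×10^-12) = 1.32e7 N/C.

E = 1.32×10^7 N/C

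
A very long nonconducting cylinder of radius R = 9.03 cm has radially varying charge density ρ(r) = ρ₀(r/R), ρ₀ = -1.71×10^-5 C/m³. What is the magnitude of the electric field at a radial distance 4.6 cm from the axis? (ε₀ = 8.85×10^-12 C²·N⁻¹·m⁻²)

By cylindrical symmetry E is radial; use a coaxial Gaussian cylinder of radius 4.6 cm and length L (r < R).
Integrating ρ over the cross-section to radius r: λ_enc = (2πρ₀/R) ∫₀^r r'^2 dr' = 2πρ₀ r^3/(3·R) = -3.86e-8 C/m.
By Gauss's law (flux through the curved wall only), E·2πrL = λ_enc L/ε₀.
E = |λ_enc|/(2πε₀r) = (3.86×10^-8)/(2π·8.85×10^-12·0.046) = 1.51e4 N/C.

|E| = 1.51×10^4 V/m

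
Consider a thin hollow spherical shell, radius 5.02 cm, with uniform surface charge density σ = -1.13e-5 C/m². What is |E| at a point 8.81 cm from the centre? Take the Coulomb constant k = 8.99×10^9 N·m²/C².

4.14e5 N/C

By spherical symmetry E is radial; choose a Gaussian sphere of radius r = 8.81 cm (r > 5.02 cm).
The entire shell is enclosed: Q_enc = σ·4πR² = (-1.13e-5)·4π·(0.0502)² = -3.578×10^-7 C.
Since E is radial and uniform over the Gaussian sphere, Φ = E·4πr² = Q_enc/ε₀.
E = k|Q_enc|/r² = (8.99×10^9)(3.578×10^-7)/(0.0881)² = 4.14×10^5 N/C.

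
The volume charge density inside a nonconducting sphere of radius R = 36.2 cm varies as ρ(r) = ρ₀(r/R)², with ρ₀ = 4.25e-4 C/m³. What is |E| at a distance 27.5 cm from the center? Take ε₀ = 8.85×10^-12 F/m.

Take a concentric spherical Gaussian surface of radius r = 27.5 cm (r < R).
Q_enc = ∫₀^r ρ(r')·4πr'² dr' = (4πρ₀/R²) ∫₀^r r'^4 dr' = 4πρ₀ r^5/(5·R²) = 1.282e-5 C.
Gauss's law: E·4πr² = Q_enc/ε₀.
E = |Q_enc|/(4πε₀r²) = (1.282×10^-5)/(4π·8.85×10^-12·(0.275)²) = 1.52e6 N/C.

|E| = 1.52×10^6 N/C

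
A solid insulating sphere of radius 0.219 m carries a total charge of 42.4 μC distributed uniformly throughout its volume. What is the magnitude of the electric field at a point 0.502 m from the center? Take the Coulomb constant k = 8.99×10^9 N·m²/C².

E = 1.51e6 V/m

Take a concentric spherical Gaussian surface of radius r = 0.502 m (r > R, so the entire charge is enclosed).
Q_enc = 42.4 μC = 4.24×10^-5 C.
Applying ∮E·dA = Q_enc/ε₀ with Φ = E(4πr²):
E = k|Q_enc|/r² = (8.99×10^9)(4.24e-5)/(0.502)² = 1.51×10^6 N/C.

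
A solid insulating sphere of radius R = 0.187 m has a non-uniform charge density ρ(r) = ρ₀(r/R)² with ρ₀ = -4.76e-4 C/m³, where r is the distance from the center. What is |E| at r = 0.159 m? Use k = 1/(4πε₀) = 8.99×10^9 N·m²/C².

|E| ≈ 1.24×10^6 N/C

Symmetry ⇒ E = E(r) r̂. Gaussian sphere of radius r = 0.159 m (r < R).
Q_enc = ∫₀^r ρ(r')·4πr'² dr' = (4πρ₀/R²) ∫₀^r r'^4 dr' = 4πρ₀ r^5/(5·R²) = -3.477×10^-6 C.
Since E is radial and uniform over the Gaussian sphere, Φ = E·4πr² = Q_enc/ε₀.
E = k|Q_enc|/r² = (8.99×10^9)(3.477×10^-6)/(0.159)² = 1.24×10^6 N/C.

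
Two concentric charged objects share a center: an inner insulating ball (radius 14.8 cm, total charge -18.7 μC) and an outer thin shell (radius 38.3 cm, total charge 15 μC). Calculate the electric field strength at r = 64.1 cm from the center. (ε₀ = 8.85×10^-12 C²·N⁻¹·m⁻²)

|E| = 8.10e4 N/C

Symmetry ⇒ E = E(r) r̂. Gaussian sphere of radius r = 64.1 cm (r > 38.3 cm, enclosing both).
Q_enc = (-18.7 μC) + (15 μC) = -3.70e-6 C.
Since E is radial and uniform over the Gaussian sphere, Φ = E·4πr² = Q_enc/ε₀.
E = |Q_enc|/(4πε₀r²) = (3.70×10^-6)/(4π·8.85×10^-12·(0.641)²) = 8.10×10^4 N/C.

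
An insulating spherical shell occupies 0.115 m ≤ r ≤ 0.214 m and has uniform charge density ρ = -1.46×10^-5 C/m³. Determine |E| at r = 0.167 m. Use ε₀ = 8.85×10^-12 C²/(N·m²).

|E| ≈ 6.18×10^4 N/C

Use a concentric Gaussian sphere at r = 0.167 m (within the shell material, 0.115 m < r < 0.214 m).
Only the shell between 0.115 m and r is enclosed: Q_enc = ρ·(4π/3)(r³ − a³) = (-1.46e-5)·(4π/3)·((0.167)³ − (0.115)³) = -1.918×10^-7 C.
Since E is radial and uniform over the Gaussian sphere, Φ = E·4πr² = Q_enc/ε₀.
E = |Q_enc|/(4πε₀r²) = (1.918×10^-7)/(4π·8.85×10^-12·(0.167)²) = 6.18e4 N/C.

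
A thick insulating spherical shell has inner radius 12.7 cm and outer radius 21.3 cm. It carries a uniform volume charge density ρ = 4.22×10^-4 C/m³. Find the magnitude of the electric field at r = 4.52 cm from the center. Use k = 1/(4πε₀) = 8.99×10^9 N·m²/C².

Symmetry ⇒ E = E(r) r̂. Gaussian sphere of radius r = 4.52 cm (r < 12.7 cm, inside the empty cavity).
Q_enc = 0 (all charge lies at larger r); Gauss's law gives E = 0.

|E| = 0 N/C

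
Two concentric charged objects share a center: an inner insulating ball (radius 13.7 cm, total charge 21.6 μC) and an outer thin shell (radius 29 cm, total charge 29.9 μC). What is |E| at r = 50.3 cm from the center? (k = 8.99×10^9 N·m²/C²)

1.83×10^6 V/m

Take a concentric spherical Gaussian surface of radius r = 50.3 cm (r > 29 cm, enclosing both).
Q_enc = (21.6 μC) + (29.9 μC) = 5.15e-5 C.
Since E is radial and uniform over the Gaussian sphere, Φ = E·4πr² = Q_enc/ε₀.
E = k|Q_enc|/r² = (8.99×10^9)(5.15×10^-5)/(0.503)² = 1.83e6 N/C.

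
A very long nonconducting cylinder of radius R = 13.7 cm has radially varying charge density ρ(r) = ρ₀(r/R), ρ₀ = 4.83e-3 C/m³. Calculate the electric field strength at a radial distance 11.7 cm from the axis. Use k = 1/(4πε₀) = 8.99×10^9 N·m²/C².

E = 1.82×10^7 N/C

By cylindrical symmetry E is radial; use a coaxial Gaussian cylinder of radius 11.7 cm and length L (r < R).
λ_enc = ∫₀^r ρ(r')·2πr' dr' = (2πρ₀/R)·r^3/3 = 1.183×10^-4 C/m.
Since E is radial and uniform over the curved surface, Φ = E·2πrL = Q_enc/ε₀ = λ_enc L/ε₀.
E = 2k|λ_enc|/r = 2(8.99×10^9)(1.183×10^-4)/(0.117) = 1.82e7 N/C.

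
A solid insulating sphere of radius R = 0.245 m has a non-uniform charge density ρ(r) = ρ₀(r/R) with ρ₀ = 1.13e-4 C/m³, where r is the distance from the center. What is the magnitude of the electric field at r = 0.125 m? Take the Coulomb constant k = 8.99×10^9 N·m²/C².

2.04×10^5 N/C

Symmetry ⇒ E = E(r) r̂. Gaussian sphere of radius r = 0.125 m (r < R).
Integrate the density: Q_enc = 4π ∫₀^r ρ₀(r'/R)^1 r'² dr' = 4πρ₀ r^4/(4·R) = 3.538e-7 C.
By Gauss's law, ∮E·dA = E·4πr² = Q_enc/ε₀.
E = k|Q_enc|/r² = (8.99×10^9)(3.538×10^-7)/(0.125)² = 2.04e5 N/C.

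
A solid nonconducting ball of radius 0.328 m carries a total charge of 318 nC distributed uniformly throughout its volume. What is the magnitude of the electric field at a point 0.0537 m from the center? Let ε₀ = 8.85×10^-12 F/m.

4.35e3 N/C

Symmetry ⇒ E = E(r) r̂. Gaussian sphere of radius r = 0.0537 m (r < R).
For a uniform sphere the enclosed fraction is (r/R)³, so Q_enc = (318 nC)(0.0537/0.328)³ = 1.395×10^-9 C.
Gauss's law: E·4πr² = Q_enc/ε₀.
E = |Q_enc|/(4πε₀r²) = (1.395×10^-9)/(4π·8.85×10^-12·(0.0537)²) = 4.35×10^3 N/C.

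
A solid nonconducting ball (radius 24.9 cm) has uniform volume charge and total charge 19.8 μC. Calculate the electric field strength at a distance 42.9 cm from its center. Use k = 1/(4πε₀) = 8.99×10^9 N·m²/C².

E = 9.67×10^5 V/m

By spherical symmetry E is radial; choose a Gaussian sphere of radius r = 42.9 cm (r > R, so the entire charge is enclosed).
Q_enc = 19.8 μC = 1.98×10^-5 C.
Since E is radial and uniform over the Gaussian sphere, Φ = E·4πr² = Q_enc/ε₀.
E = k|Q_enc|/r² = (8.99×10^9)(1.98e-5)/(0.429)² = 9.67e5 N/C.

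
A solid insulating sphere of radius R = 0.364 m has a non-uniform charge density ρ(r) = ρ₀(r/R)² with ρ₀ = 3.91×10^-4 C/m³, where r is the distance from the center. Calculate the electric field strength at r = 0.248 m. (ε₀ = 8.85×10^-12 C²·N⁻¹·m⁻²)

Symmetry ⇒ E = E(r) r̂. Gaussian sphere of radius r = 0.248 m (r < R).
Q_enc = ∫₀^r ρ(r')·4πr'² dr' = (4πρ₀/R²) ∫₀^r r'^4 dr' = 4πρ₀ r^5/(5·R²) = 6.958×10^-6 C.
Applying ∮E·dA = Q_enc/ε₀ with Φ = E(4πr²):
E = |Q_enc|/(4πε₀r²) = (6.958×10^-6)/(4π·8.85×10^-12·(0.248)²) = 1.02×10^6 N/C.

|E| ≈ 1.02×10^6 V/m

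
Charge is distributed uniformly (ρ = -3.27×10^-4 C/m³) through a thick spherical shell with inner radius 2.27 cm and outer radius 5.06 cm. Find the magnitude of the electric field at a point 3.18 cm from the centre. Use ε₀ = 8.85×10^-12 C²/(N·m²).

E ≈ 2.49×10^5 V/m

Take a concentric spherical Gaussian surface of radius r = 3.18 cm (within the shell material, 2.27 cm < r < 5.06 cm).
Only the shell between 2.27 cm and r is enclosed: Q_enc = ρ·(4π/3)(r³ − a³) = (-3.27×10^-4)·(4π/3)·((0.0318)³ − (0.0227)³) = -2.803×10^-8 C.
Applying ∮E·dA = Q_enc/ε₀ with Φ = E(4πr²):
E = |Q_enc|/(4πε₀r²) = (2.803×10^-8)/(4π·8.85×10^-12·(0.0318)²) = 2.49×10^5 N/C.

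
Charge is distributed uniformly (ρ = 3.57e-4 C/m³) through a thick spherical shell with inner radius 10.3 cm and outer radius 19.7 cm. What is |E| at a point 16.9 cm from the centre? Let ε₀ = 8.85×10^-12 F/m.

1.76×10^6 N/C

Take a concentric spherical Gaussian surface of radius r = 16.9 cm (within the shell material, 10.3 cm < r < 19.7 cm).
Only the shell between 10.3 cm and r is enclosed: Q_enc = ρ·(4π/3)(r³ − a³) = (3.57×10^-4)·(4π/3)·((0.169)³ − (0.103)³) = 5.584×10^-6 C.
By Gauss's law, ∮E·dA = E·4πr² = Q_enc/ε₀.
E = |Q_enc|/(4πε₀r²) = (5.584e-6)/(4π·8.85×10^-12·(0.169)²) = 1.76×10^6 N/C.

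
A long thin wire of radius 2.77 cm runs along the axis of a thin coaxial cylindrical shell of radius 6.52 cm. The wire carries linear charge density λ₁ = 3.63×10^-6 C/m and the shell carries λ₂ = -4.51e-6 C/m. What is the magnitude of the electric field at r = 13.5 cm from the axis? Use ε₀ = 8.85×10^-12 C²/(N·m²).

Take a coaxial cylindrical Gaussian surface of radius r = 13.5 cm and length L (r > 6.52 cm, enclosing both).
λ_enc = λ₁ + λ₂ = (3.63e-6) + (-4.51e-6) = -8.80×10^-7 C/m.
By Gauss's law (flux through the curved wall only), E·2πrL = λ_enc L/ε₀.
E = |λ_enc|/(2πε₀r) = (8.80×10^-7)/(2π·8.85×10^-12·0.135) = 1.17×10^5 N/C.

|E| ≈ 1.17×10^5 N/C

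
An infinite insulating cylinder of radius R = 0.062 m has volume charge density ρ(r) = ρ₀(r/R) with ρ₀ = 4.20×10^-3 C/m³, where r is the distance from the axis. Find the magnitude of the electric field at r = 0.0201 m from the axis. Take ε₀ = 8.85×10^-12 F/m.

Choose a coaxial cylinder of radius r = 0.0201 m (arbitrary length L) as the Gaussian surface (r < R).
Integrating ρ over the cross-section to radius r: λ_enc = (2πρ₀/R) ∫₀^r r'^2 dr' = 2πρ₀ r^3/(3·R) = 1.152e-6 C/m.
Since E is radial and uniform over the curved surface, Φ = E·2πrL = Q_enc/ε₀ = λ_enc L/ε₀.
E = |λ_enc|/(2πε₀r) = (1.152×10^-6)/(2π·8.85×10^-12·0.0201) = 1.03×10^6 N/C.

|E| ≈ 1.03e6 N/C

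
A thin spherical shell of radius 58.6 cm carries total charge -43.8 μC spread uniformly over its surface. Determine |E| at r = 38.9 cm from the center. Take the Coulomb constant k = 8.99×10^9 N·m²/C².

By spherical symmetry E is radial; choose a Gaussian sphere of radius r = 38.9 cm (inside the shell, r < 58.6 cm).
All the charge is outside the Gaussian surface: Q_enc = 0, hence E = 0 everywhere inside the shell.

|E| = 0 V/m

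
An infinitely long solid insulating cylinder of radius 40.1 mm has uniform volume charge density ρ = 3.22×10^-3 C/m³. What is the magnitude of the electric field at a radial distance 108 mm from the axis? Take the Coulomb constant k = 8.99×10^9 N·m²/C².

2.71e6 N/C

Coaxial Gaussian cylinder, radius r = 108 mm, length L (r > 40.1 mm, full cross-section enclosed).
λ_enc = ρ·πR² = (3.22e-3)π(0.0401)² = 1.627e-5 C/m.
Since E is radial and uniform over the curved surface, Φ = E·2πrL = Q_enc/ε₀ = λ_enc L/ε₀.
E = 2k|λ_enc|/r = 2(8.99×10^9)(1.627e-5)/(0.108) = 2.71×10^6 N/C.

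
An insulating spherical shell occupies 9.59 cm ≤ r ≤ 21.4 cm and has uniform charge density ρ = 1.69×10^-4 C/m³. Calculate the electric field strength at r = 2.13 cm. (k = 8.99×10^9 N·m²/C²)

E = 0

By spherical symmetry E is radial; choose a Gaussian sphere of radius r = 2.13 cm (r < 9.59 cm, inside the empty cavity).
Q_enc = 0 (all charge lies at larger r); Gauss's law gives E = 0.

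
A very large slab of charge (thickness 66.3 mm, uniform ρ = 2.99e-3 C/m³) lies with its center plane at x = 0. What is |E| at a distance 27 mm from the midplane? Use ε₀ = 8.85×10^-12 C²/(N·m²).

E ≈ 9.12×10^6 N/C

By symmetry E is perpendicular to the slab. A Gaussian pillbox from −27 mm to +27 mm (face area A) lies entirely within the slab.
Q_enc = ρ·(2x)·A and flux = 2EA, so 2EA = 2ρxA/ε₀ ⇒ E = |ρ|x/ε₀.
E = (2.99×10^-3)(0.027)/(8.85×10^-12) = 9.12e6 N/C.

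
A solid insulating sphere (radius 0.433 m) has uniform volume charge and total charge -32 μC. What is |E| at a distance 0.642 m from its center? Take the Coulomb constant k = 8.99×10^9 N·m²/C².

By spherical symmetry E is radial; choose a Gaussian sphere of radius r = 0.642 m (r > R, so the entire charge is enclosed).
Q_enc = -32 μC = -3.20×10^-5 C.
Gauss's law: E·4πr² = Q_enc/ε₀.
E = k|Q_enc|/r² = (8.99×10^9)(3.20e-5)/(0.642)² = 6.98×10^5 N/C.

E = 6.98×10^5 N/C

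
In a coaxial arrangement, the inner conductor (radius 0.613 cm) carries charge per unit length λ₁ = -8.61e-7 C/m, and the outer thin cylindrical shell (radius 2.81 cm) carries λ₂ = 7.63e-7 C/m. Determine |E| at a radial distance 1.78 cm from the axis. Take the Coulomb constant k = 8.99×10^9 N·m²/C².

E ≈ 8.70×10^5 N/C

Take a coaxial cylindrical Gaussian surface of radius r = 1.78 cm and length L (between the conductors, 0.613 cm < r < 2.81 cm).
The shell at 2.81 cm lies outside the Gaussian surface, so λ_enc = λ₁ = -8.61×10^-7 C/m.
By Gauss's law (flux through the curved wall only), E·2πrL = λ_enc L/ε₀.
E = 2k|λ_enc|/r = 2(8.99×10^9)(8.61×10^-7)/(0.0178) = 8.70×10^5 N/C.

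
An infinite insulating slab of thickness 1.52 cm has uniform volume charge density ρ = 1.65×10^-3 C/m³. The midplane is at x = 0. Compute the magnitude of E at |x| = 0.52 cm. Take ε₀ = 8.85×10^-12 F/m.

By symmetry E is perpendicular to the slab. A Gaussian pillbox from −0.52 cm to +0.52 cm (face area A) lies entirely within the slab.
Q_enc = ρ·(2x)·A and flux = 2EA, so 2EA = 2ρxA/ε₀ ⇒ E = |ρ|x/ε₀.
E = (1.65×10^-3)(0.0052)/(8.85×10^-12) = 9.69e5 N/C.

9.69×10^5 N/C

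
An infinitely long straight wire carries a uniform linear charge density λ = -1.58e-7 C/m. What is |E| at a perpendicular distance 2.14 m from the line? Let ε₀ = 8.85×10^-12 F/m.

Coaxial Gaussian cylinder, radius r = 2.14 m, length L.
Q_enc = λL, so λ_enc = -1.58e-7 C/m.
By Gauss's law (flux through the curved wall only), E·2πrL = λ_enc L/ε₀.
E = |λ_enc|/(2πε₀r) = (1.58×10^-7)/(2π·8.85×10^-12·2.14) = 1.33e3 N/C.

E ≈ 1.33×10^3 N/C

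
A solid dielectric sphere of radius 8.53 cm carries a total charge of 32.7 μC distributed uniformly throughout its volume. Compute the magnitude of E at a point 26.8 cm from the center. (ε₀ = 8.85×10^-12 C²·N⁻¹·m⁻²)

E ≈ 4.09×10^6 N/C

By spherical symmetry E is radial; choose a Gaussian sphere of radius r = 26.8 cm (r > R, so the entire charge is enclosed).
Q_enc = 32.7 μC = 3.27×10^-5 C.
Gauss's law: E·4πr² = Q_enc/ε₀.
E = |Q_enc|/(4πε₀r²) = (3.27e-5)/(4π·8.85×10^-12·(0.268)²) = 4.09×10^6 N/C.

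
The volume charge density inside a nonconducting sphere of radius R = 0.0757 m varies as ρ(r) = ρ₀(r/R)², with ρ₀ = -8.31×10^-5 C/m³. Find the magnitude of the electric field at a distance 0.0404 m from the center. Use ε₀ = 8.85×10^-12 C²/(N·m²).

2.16×10^4 N/C

By spherical symmetry E is radial; choose a Gaussian sphere of radius r = 0.0404 m (r < R).
Q_enc = ∫₀^r ρ(r')·4πr'² dr' = (4πρ₀/R²) ∫₀^r r'^4 dr' = 4πρ₀ r^5/(5·R²) = -3.922e-9 C.
Gauss's law: E·4πr² = Q_enc/ε₀.
E = |Q_enc|/(4πε₀r²) = (3.922×10^-9)/(4π·8.85×10^-12·(0.0404)²) = 2.16e4 N/C.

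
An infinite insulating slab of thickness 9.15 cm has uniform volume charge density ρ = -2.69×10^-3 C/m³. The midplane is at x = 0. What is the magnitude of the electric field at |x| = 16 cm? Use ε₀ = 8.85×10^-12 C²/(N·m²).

The point |x| = 16 cm lies outside the slab (half-thickness 0.04575 m). A symmetric pillbox spanning the full slab encloses Q_enc = ρ·d·A.
Flux = 2EA ⇒ E = |ρ|d/(2ε₀), independent of distance outside.
E = (2.69×10^-3)(0.0915)/(2·8.85×10^-12) = 1.39×10^7 N/C.

|E| = 1.39×10^7 V/m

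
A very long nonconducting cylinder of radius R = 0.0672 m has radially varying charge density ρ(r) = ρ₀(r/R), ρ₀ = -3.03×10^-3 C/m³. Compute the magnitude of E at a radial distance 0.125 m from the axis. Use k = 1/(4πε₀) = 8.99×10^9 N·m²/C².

Coaxial Gaussian cylinder, radius r = 0.125 m, length L (r > R, full charge per length enclosed).
λ_enc = 2π ∫₀^R ρ₀(r'/R)^1 r' dr' = 2πρ₀R²/3 = -2.866×10^-5 C/m.
Applying ∮E·dA = Q_enc/ε₀ with the end caps contributing no flux:
E = 2k|λ_enc|/r = 2(8.99×10^9)(2.866×10^-5)/(0.125) = 4.12e6 N/C.

|E| = 4.12e6 V/m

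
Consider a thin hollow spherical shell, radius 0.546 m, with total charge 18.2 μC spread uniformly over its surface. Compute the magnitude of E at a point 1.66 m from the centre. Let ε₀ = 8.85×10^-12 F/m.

|E| = 5.94e4 N/C

By spherical symmetry E is radial; choose a Gaussian sphere of radius r = 1.66 m (r > 0.546 m).
The entire shell is enclosed: Q_enc = 1.82e-5 C.
By Gauss's law, ∮E·dA = E·4πr² = Q_enc/ε₀.
E = |Q_enc|/(4πε₀r²) = (1.82×10^-5)/(4π·8.85×10^-12·(1.66)²) = 5.94×10^4 N/C.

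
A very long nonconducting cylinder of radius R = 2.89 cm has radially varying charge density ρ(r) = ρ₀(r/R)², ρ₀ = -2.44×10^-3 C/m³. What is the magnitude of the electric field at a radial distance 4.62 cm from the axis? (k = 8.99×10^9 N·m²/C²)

E = 1.25×10^6 N/C

Choose a coaxial cylinder of radius r = 4.62 cm (arbitrary length L) as the Gaussian surface (r > R, full charge per length enclosed).
λ_enc = 2π ∫₀^R ρ₀(r'/R)^2 r' dr' = 2πρ₀R²/4 = -3.201e-6 C/m.
Since E is radial and uniform over the curved surface, Φ = E·2πrL = Q_enc/ε₀ = λ_enc L/ε₀.
E = 2k|λ_enc|/r = 2(8.99×10^9)(3.201×10^-6)/(0.0462) = 1.25×10^6 N/C.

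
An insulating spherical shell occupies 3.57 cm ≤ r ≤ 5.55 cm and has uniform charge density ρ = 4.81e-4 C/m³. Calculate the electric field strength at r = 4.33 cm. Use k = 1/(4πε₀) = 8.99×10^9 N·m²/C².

|E| = 3.45×10^5 V/m

By spherical symmetry E is radial; choose a Gaussian sphere of radius r = 4.33 cm (within the shell material, 3.57 cm < r < 5.55 cm).
Enclosed charge is the volume from a to r: Q_enc = (4π/3)ρ(r³ − a³) = 7.19e-8 C.
Since E is radial and uniform over the Gaussian sphere, Φ = E·4πr² = Q_enc/ε₀.
E = k|Q_enc|/r² = (8.99×10^9)(7.19×10^-8)/(0.0433)² = 3.45×10^5 N/C.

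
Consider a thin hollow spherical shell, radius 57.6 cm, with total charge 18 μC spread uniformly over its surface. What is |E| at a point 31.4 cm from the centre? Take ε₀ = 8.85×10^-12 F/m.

Use a concentric Gaussian sphere at r = 31.4 cm (inside the shell, r < 57.6 cm).
No charge lies within this surface, so Q_enc = 0 and Gauss's law gives E·4πr² = 0 ⇒ E = 0.

E = 0 (no enclosed charge)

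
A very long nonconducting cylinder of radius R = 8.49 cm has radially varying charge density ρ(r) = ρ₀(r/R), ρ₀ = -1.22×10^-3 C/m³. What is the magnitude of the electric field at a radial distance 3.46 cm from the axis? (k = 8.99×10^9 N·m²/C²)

By cylindrical symmetry E is radial; use a coaxial Gaussian cylinder of radius 3.46 cm and length L (r < R).
λ_enc = ∫₀^r ρ(r')·2πr' dr' = (2πρ₀/R)·r^3/3 = -1.247×10^-6 C/m.
Since E is radial and uniform over the curved surface, Φ = E·2πrL = Q_enc/ε₀ = λ_enc L/ε₀.
E = 2k|λ_enc|/r = 2(8.99×10^9)(1.247×10^-6)/(0.0346) = 6.48×10^5 N/C.

|E| = 6.48e5 V/m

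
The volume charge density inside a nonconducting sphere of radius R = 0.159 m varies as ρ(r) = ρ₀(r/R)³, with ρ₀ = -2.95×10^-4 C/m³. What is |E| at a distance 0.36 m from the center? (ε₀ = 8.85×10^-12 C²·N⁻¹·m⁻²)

E ≈ 1.72×10^5 V/m

Take a concentric spherical Gaussian surface of radius r = 0.36 m (r > R, all charge enclosed).
Q_enc = 4π ∫₀^R ρ₀(r'/R)^3 r'² dr' = 4πρ₀R³/6 = -2.484×10^-6 C.
By Gauss's law, ∮E·dA = E·4πr² = Q_enc/ε₀.
E = |Q_enc|/(4πε₀r²) = (2.484×10^-6)/(4π·8.85×10^-12·(0.36)²) = 1.72e5 N/C.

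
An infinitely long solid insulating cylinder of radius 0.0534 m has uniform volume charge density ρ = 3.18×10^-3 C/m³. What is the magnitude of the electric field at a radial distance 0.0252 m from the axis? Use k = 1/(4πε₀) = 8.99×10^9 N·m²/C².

By cylindrical symmetry E is radial; use a coaxial Gaussian cylinder of radius 0.0252 m and length L (r < R).
Charge inside radius r per length L is ρ·πr²·L, so λ_enc = ρπr² = 6.344×10^-6 C/m.
By Gauss's law (flux through the curved wall only), E·2πrL = λ_enc L/ε₀.
E = 2k|λ_enc|/r = 2(8.99×10^9)(6.344×10^-6)/(0.0252) = 4.53×10^6 N/C.

E = 4.53e6 N/C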